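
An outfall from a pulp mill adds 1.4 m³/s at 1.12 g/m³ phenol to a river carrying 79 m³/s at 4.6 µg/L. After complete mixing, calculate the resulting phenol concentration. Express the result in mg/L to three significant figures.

0.0240 mg/L

4.6 µg/L = 0.0046 mg/L.
Conservation of mass across the mixing zone: C = (1.4·1.12 + 79·0.0046) / (1.4 + 79) = 1.931/80.4 = 0.02402 mg/L.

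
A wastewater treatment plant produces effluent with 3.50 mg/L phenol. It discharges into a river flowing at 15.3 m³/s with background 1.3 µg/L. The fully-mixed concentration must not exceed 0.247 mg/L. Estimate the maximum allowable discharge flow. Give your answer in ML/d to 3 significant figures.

1.3 µg/L = 0.0013 mg/L.
Mass balance at complete mixing: C_std·(Q_w + Q_r) = Q_w·C_e + Q_r·C_b.
Rearranging, Q_w = Q_r·(C_std − C_b)/(C_e − C_std) = 15.3·(0.247 − 0.0013) / (3.5 − 0.247) = 1.156 m³/s.
= 99.84 ML/d.

99.8 ML/d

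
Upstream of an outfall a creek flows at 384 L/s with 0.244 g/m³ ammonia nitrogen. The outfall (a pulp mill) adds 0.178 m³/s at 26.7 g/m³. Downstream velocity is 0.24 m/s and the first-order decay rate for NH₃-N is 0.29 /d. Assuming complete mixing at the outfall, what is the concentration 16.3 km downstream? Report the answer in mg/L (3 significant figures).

384 L/s = 0.384 m³/s.
After complete mixing, C₀ = (0.178·26.7 + 0.384·0.244) / 0.562 = 8.623 mg/L.
Travel time t = 1.63e+04 m / 0.24 m/s = 6.792e+04 s = 0.7861 d.
C = 8.623·exp(−0.29·0.7861) = 8.623·0.7962 = 6.865 mg/L.

6.87 mg/L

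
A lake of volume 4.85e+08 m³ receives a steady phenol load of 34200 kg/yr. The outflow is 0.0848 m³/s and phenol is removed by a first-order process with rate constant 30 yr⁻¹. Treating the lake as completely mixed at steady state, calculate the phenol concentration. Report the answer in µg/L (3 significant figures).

2.35 µg/L

Outflow Q = 0.0848 m³/s × 3.156e+07 s/yr = 2.676e+06 m³/yr.
Steady-state CSTR mass balance: W = Q·C + k·V·C, so C = W/(Q + kV).
Q + kV = 2.676e+06 + 30·4.85e+08 = 1.455e+10 m³/yr.
C = 34200/1.455e+10 = 2.35e-06 kg/m³ = 0.00235 mg/L = 2.35 µg/L.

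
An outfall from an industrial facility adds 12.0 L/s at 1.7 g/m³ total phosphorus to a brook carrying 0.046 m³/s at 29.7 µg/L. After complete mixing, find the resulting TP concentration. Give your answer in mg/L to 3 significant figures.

12.0 L/s = 0.012 m³/s.
29.7 µg/L = 0.0297 mg/L.
Flow-weighted mixing gives C = (0.012·1.7 + 0.046·0.0297) / (0.012 + 0.046) = 0.02177/0.058 = 0.3753 mg/L.

0.375 mg/L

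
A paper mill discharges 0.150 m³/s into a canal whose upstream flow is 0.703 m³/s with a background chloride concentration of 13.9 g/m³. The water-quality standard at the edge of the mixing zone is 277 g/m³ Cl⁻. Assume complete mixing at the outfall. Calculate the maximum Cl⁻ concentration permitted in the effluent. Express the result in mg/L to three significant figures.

Mass balance: 277·0.853 = 0.15·Cₑ + 0.703·13.9.
Cₑ = (236.3 − 9.772) / 0.15 = 1510 mg/L.

1510 mg/L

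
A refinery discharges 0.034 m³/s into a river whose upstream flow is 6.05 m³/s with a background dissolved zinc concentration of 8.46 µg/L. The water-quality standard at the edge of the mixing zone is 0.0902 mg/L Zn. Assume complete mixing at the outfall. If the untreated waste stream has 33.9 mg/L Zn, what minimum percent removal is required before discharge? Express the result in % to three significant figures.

56.8 %

8.46 µg/L = 0.00846 mg/L.
Mass balance: 0.0902·6.084 = 0.034·Cₑ + 6.05·0.00846.
Cₑ = (0.5488 − 0.05118) / 0.034 = 14.64 mg/L.
Required removal = 1 − 14.64/33.9 = 56.83 %.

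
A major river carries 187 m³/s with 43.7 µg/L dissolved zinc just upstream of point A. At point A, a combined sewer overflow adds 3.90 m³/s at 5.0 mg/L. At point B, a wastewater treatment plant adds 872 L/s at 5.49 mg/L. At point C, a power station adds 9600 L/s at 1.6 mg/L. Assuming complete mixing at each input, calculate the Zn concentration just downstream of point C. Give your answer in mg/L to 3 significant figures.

43.7 µg/L = 0.0437 mg/L.
After input A: C = (187·0.0437 + 3.9·5) / 190.9 = 0.145 mg/L.
872 L/s = 0.872 m³/s.
After input B: C = (190.9·0.145 + 0.872·5.49) / 191.8 = 0.1693 mg/L.
9600 L/s = 9.6 m³/s.
After input C: C = (191.8·0.1693 + 9.6·1.6) / 201.4 = 0.2375 mg/L.

0.237 mg/L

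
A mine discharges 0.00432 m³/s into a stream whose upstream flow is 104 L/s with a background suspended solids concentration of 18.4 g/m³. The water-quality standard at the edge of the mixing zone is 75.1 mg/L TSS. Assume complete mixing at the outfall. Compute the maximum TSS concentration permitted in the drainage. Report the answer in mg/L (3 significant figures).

1440 mg/L

104 L/s = 0.104 m³/s.
Mass balance: 75.1·0.1083 = 0.00432·Cₑ + 0.104·18.4.
Cₑ = (8.135 − 1.914) / 0.00432 = 1440 mg/L.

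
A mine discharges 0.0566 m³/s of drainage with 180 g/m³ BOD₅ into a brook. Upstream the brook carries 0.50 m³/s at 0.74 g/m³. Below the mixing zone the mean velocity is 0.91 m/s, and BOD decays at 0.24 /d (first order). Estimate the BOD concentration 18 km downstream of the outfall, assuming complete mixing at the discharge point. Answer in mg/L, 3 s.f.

18.0 mg/L

After complete mixing, C₀ = (0.0566·180 + 0.5·0.74) / 0.5566 = 18.97 mg/L.
Travel time t = 1.8e+04 m / 0.91 m/s = 1.978e+04 s = 0.2289 d.
C = 18.97·exp(−0.24·0.2289) = 18.97·0.9465 = 17.95 mg/L.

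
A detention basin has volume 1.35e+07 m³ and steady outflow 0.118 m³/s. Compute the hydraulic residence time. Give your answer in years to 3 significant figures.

3.63 yr

Q = 0.118 m³/s × 3.156e+07 s/yr = 3.724e+06 m³/yr.
Hydraulic residence time τ = V/Q = 1.35e+07/3.724e+06 = 3.625 yr.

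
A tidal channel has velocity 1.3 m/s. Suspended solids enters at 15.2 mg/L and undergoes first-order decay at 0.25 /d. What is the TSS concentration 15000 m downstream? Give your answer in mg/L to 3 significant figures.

14.7 mg/L

Travel time t = 15000 m / 1.3 m/s = 1.5e+04/1.3 = 1.154e+04 s = 0.1335 d.
First-order decay: C = 15.2·exp(−0.25·0.1335) = 15.2·0.9672 = 14.7 mg/L.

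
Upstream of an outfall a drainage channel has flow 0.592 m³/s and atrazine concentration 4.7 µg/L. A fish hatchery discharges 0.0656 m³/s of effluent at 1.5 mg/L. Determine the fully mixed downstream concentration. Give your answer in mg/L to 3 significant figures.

4.7 µg/L = 0.0047 mg/L.
Flow-weighted mixing gives C = (0.0656·1.5 + 0.592·0.0047) / (0.0656 + 0.592) = 0.1012/0.6576 = 0.1539 mg/L.

0.154 mg/L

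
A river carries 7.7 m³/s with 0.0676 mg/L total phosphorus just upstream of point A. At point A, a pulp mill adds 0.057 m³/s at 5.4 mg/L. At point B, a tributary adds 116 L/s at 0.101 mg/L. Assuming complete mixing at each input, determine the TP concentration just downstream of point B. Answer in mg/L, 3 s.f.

After input A: C = (7.7·0.0676 + 0.057·5.4) / 7.757 = 0.1068 mg/L.
116 L/s = 0.116 m³/s.
After input B: C = (7.757·0.1068 + 0.116·0.101) / 7.873 = 0.1067 mg/L.

0.107 mg/L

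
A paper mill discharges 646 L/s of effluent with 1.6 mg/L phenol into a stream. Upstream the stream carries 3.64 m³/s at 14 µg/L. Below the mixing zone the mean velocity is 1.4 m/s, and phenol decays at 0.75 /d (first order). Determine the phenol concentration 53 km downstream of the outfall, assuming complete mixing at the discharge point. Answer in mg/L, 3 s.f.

0.182 mg/L

646 L/s = 0.646 m³/s.
14 µg/L = 0.014 mg/L.
After complete mixing, C₀ = (0.646·1.6 + 3.64·0.014) / 4.286 = 0.253 mg/L.
Travel time t = 5.3e+04 m / 1.4 m/s = 3.786e+04 s = 0.4382 d.
C = 0.253·exp(−0.75·0.4382) = 0.253·0.7199 = 0.1822 mg/L.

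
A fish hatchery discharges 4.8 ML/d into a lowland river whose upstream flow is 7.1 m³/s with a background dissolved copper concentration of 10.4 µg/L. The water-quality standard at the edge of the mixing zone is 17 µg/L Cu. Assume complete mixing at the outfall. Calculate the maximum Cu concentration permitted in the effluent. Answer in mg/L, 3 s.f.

0.860 mg/L

4.8 ML/d = 0.05556 m³/s.
10.4 µg/L = 0.0104 mg/L.
17 µg/L = 0.017 mg/L.
Mass balance: 0.017·7.156 = 0.05556·Cₑ + 7.1·0.0104.
Cₑ = (0.1216 − 0.07384) / 0.05556 = 0.8605 mg/L.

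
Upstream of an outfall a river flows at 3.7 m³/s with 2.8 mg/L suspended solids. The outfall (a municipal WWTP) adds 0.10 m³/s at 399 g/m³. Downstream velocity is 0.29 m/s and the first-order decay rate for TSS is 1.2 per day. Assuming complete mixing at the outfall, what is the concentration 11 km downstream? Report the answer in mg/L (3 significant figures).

After complete mixing, C₀ = (0.1·399 + 3.7·2.8) / 3.8 = 13.23 mg/L.
Travel time t = 1.1e+04 m / 0.29 m/s = 3.793e+04 s = 0.439 d.
C = 13.23·exp(−1.2·0.439) = 13.23·0.5905 = 7.81 mg/L.

7.81 mg/L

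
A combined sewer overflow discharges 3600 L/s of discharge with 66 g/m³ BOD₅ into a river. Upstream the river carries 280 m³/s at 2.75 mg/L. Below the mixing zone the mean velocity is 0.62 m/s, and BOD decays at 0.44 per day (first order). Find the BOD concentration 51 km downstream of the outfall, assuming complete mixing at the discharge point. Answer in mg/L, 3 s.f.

3600 L/s = 3.6 m³/s.
After complete mixing, C₀ = (3.6·66 + 280·2.75) / 283.6 = 3.553 mg/L.
Travel time t = 5.1e+04 m / 0.62 m/s = 8.226e+04 s = 0.9521 d.
C = 3.553·exp(−0.44·0.9521) = 3.553·0.6578 = 2.337 mg/L.

2.34 mg/L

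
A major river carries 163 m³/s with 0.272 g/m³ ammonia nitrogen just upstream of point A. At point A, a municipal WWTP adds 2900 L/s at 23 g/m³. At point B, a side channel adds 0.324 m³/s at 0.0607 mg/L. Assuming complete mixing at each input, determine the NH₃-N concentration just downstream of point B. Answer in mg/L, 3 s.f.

2900 L/s = 2.9 m³/s.
After input A: C = (163·0.272 + 2.9·23) / 165.9 = 0.6693 mg/L.
After input B: C = (165.9·0.6693 + 0.324·0.0607) / 166.2 = 0.6681 mg/L.

0.668 mg/L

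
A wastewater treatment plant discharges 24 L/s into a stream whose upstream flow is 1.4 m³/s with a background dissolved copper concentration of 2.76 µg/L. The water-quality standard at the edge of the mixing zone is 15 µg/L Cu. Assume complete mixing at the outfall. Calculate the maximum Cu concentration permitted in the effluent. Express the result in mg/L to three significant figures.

24 L/s = 0.024 m³/s.
2.76 µg/L = 0.00276 mg/L.
15 µg/L = 0.015 mg/L.
Mass balance: 0.015·1.424 = 0.024·Cₑ + 1.4·0.00276.
Cₑ = (0.02136 − 0.003864) / 0.024 = 0.729 mg/L.

0.729 mg/L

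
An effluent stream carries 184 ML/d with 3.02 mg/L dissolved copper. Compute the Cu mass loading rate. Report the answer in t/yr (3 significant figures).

203 t/yr

184 ML/d = 2.13 m³/s.
Mass flux = Q·C = 2.13 m³/s × 3.02 g/m³ = 6.431 g/s.
= 6.431 g/s × 31.56 = 203 t/yr.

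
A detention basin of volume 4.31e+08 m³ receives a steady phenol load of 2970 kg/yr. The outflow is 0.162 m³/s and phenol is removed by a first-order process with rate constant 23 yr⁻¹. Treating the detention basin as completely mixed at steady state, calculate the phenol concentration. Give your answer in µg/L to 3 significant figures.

Outflow Q = 0.162 m³/s × 3.156e+07 s/yr = 5.112e+06 m³/yr.
Steady-state CSTR mass balance: W = Q·C + k·V·C, so C = W/(Q + kV).
Q + kV = 5.112e+06 + 23·4.31e+08 = 9.918e+09 m³/yr.
C = 2970/9.918e+09 = 2.995e-07 kg/m³ = 0.0002995 mg/L = 0.2995 µg/L.

0.299 µg/L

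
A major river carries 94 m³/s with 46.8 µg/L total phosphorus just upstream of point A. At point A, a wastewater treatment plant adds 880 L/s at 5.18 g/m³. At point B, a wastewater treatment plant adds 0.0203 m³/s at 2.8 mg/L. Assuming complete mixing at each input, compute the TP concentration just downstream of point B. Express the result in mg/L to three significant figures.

0.0950 mg/L

46.8 µg/L = 0.0468 mg/L.
880 L/s = 0.88 m³/s.
After input A: C = (94·0.0468 + 0.88·5.18) / 94.88 = 0.09441 mg/L.
After input B: C = (94.88·0.09441 + 0.0203·2.8) / 94.9 = 0.09499 mg/L.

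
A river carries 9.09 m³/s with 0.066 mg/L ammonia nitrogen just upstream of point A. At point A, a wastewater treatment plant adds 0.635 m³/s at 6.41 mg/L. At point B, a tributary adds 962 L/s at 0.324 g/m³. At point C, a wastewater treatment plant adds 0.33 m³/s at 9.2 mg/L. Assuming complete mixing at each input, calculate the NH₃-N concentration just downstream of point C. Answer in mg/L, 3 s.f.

After input A: C = (9.09·0.066 + 0.635·6.41) / 9.725 = 0.4802 mg/L.
962 L/s = 0.962 m³/s.
After input B: C = (9.725·0.4802 + 0.962·0.324) / 10.69 = 0.4662 mg/L.
After input C: C = (10.69·0.4662 + 0.33·9.2) / 11.02 = 0.7278 mg/L.

0.728 mg/L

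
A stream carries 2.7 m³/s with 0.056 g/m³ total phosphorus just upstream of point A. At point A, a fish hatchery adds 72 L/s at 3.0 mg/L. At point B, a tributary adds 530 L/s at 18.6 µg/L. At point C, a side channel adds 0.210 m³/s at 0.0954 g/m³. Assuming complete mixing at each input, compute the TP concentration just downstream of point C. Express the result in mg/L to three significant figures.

0.113 mg/L

72 L/s = 0.072 m³/s.
After input A: C = (2.7·0.056 + 0.072·3) / 2.772 = 0.1325 mg/L.
530 L/s = 0.53 m³/s.
18.6 µg/L = 0.0186 mg/L.
After input B: C = (2.772·0.1325 + 0.53·0.0186) / 3.302 = 0.1142 mg/L.
After input C: C = (3.302·0.1142 + 0.21·0.0954) / 3.512 = 0.1131 mg/L.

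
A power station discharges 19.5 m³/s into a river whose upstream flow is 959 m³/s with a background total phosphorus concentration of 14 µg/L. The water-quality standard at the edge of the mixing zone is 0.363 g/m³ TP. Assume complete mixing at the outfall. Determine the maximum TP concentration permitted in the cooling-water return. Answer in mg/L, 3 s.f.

17.5 mg/L

14 µg/L = 0.014 mg/L.
Mass balance: 0.363·978.5 = 19.5·Cₑ + 959·0.014.
Cₑ = (355.2 − 13.43) / 19.5 = 17.53 mg/L.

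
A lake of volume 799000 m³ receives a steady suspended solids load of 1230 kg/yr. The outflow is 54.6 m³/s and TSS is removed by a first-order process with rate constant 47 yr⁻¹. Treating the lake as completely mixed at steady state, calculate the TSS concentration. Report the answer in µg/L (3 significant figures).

Outflow Q = 54.6 m³/s × 3.156e+07 s/yr = 1.723e+09 m³/yr.
Steady-state CSTR mass balance: W = Q·C + k·V·C, so C = W/(Q + kV).
Q + kV = 1.723e+09 + 47·799000 = 1.761e+09 m³/yr.
C = 1230/1.761e+09 = 6.986e-07 kg/m³ = 0.0006986 mg/L = 0.6986 µg/L.

0.699 µg/L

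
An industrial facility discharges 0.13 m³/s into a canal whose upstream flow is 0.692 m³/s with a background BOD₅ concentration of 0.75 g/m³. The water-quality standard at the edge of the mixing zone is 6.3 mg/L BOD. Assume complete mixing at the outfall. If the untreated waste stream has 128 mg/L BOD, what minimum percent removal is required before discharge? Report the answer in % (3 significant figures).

72.0 %

Mass balance: 6.3·0.822 = 0.13·Cₑ + 0.692·0.75.
Cₑ = (5.179 − 0.519) / 0.13 = 35.84 mg/L.
Required removal = 1 − 35.84/128 = 72 %.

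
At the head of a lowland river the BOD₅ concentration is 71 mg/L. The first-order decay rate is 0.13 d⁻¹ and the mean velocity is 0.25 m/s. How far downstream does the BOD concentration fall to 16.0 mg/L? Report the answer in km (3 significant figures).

From C = C₀·e^(−kt), t = ln(C₀/C)/k = ln(71/16.0)/0.13 = 1.49/0.13 = 11.46 d.
Distance = v·t = 0.25 m/s × 9.903e+05 s = 2.476e+05 m = 247.6 km.

248 km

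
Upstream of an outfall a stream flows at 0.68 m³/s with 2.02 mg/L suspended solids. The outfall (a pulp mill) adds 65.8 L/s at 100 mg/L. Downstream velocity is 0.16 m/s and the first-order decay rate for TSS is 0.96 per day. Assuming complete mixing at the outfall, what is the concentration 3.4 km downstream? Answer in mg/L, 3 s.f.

65.8 L/s = 0.0658 m³/s.
After complete mixing, C₀ = (0.0658·100 + 0.68·2.02) / 0.7458 = 10.66 mg/L.
Travel time t = 3400 m / 0.16 m/s = 2.125e+04 s = 0.2459 d.
C = 10.66·exp(−0.96·0.2459) = 10.66·0.7897 = 8.422 mg/L.

8.42 mg/L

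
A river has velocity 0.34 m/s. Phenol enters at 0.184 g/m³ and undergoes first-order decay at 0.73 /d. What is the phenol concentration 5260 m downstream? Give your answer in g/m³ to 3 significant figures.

0.161 g/m³

Travel time t = 5260 m / 0.34 m/s = 5260/0.34 = 1.547e+04 s = 0.1791 d.
First-order decay: C = 0.184·exp(−0.73·0.1791) = 0.184·0.8775 = 0.1615 g/m³.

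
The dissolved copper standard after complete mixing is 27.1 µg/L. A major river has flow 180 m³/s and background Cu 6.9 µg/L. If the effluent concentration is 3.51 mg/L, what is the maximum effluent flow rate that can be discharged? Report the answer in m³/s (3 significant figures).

1.04 m³/s

6.9 µg/L = 0.0069 mg/L.
27.1 µg/L = 0.0271 mg/L.
Mass balance at complete mixing: C_std·(Q_w + Q_r) = Q_w·C_e + Q_r·C_b.
Rearranging, Q_w = Q_r·(C_std − C_b)/(C_e − C_std) = 180·(0.0271 − 0.0069) / (3.51 − 0.0271) = 1.044 m³/s.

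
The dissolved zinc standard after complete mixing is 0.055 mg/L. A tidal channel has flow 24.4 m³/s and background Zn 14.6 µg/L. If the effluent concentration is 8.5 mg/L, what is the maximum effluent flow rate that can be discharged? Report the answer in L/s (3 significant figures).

117 L/s

14.6 µg/L = 0.0146 mg/L.
Mass balance at complete mixing: C_std·(Q_w + Q_r) = Q_w·C_e + Q_r·C_b.
Rearranging, Q_w = Q_r·(C_std − C_b)/(C_e − C_std) = 24.4·(0.055 − 0.0146) / (8.5 − 0.055) = 0.1167 m³/s.
= 116.7 L/s.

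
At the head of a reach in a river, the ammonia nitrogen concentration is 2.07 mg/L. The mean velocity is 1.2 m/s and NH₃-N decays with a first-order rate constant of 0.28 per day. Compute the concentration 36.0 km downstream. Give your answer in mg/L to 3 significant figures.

Travel time t = 36.0 km / 1.2 m/s = 3.6e+04/1.2 = 3e+04 s = 0.3472 d.
First-order decay: C = 2.07·exp(−0.28·0.3472) = 2.07·0.9074 = 1.878 mg/L.

1.88 mg/L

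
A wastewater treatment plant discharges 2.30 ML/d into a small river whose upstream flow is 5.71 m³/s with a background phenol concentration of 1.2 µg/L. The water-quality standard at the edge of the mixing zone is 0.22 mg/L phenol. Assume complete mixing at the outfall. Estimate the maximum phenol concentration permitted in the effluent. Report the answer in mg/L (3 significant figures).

47.2 mg/L

2.30 ML/d = 0.02662 m³/s.
1.2 µg/L = 0.0012 mg/L.
Mass balance: 0.22·5.737 = 0.02662·Cₑ + 5.71·0.0012.
Cₑ = (1.262 − 0.006852) / 0.02662 = 47.15 mg/L.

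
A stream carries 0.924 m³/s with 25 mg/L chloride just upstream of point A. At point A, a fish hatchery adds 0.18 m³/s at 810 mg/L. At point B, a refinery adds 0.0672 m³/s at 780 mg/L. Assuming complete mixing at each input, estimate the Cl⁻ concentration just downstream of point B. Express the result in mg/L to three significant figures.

189 mg/L

After input A: C = (0.924·25 + 0.18·810) / 1.104 = 153 mg/L.
After input B: C = (1.104·153 + 0.0672·780) / 1.171 = 189 mg/L.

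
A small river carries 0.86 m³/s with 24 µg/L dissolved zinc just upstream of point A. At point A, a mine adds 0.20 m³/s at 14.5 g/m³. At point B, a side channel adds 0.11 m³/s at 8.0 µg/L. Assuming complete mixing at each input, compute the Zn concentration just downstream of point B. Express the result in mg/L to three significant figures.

2.50 mg/L

24 µg/L = 0.024 mg/L.
After input A: C = (0.86·0.024 + 0.2·14.5) / 1.06 = 2.755 mg/L.
8.0 µg/L = 0.008 mg/L.
After input B: C = (1.06·2.755 + 0.11·0.008) / 1.17 = 2.497 mg/L.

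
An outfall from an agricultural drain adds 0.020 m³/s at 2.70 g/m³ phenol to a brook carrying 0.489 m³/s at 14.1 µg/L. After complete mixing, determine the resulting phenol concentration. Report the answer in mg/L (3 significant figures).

14.1 µg/L = 0.0141 mg/L.
By mass balance at complete mixing, C = (0.02·2.7 + 0.489·0.0141) / (0.02 + 0.489) = 0.06089/0.509 = 0.1196 mg/L.

0.120 mg/L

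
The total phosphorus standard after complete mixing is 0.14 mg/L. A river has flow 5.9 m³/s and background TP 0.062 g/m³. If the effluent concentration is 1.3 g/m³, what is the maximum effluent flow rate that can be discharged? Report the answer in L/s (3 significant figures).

Mass balance at complete mixing: C_std·(Q_w + Q_r) = Q_w·C_e + Q_r·C_b.
Rearranging, Q_w = Q_r·(C_std − C_b)/(C_e − C_std) = 5.9·(0.14 − 0.062) / (1.3 − 0.14) = 0.3967 m³/s.
= 396.7 L/s.

397 L/s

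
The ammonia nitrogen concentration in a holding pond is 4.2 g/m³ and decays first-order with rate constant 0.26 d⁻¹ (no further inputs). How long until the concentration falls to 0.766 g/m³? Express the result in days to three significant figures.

6.54 d

t = ln(C₀/C)/k = ln(4.2/0.766)/0.26 = 1.702/0.26 = 6.545 d.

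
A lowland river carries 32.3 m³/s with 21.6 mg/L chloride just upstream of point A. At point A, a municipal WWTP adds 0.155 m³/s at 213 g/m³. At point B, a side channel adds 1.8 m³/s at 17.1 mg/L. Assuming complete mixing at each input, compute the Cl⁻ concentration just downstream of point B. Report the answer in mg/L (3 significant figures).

22.2 mg/L

After input A: C = (32.3·21.6 + 0.155·213) / 32.45 = 22.51 mg/L.
After input B: C = (32.45·22.51 + 1.8·17.1) / 34.25 = 22.23 mg/L.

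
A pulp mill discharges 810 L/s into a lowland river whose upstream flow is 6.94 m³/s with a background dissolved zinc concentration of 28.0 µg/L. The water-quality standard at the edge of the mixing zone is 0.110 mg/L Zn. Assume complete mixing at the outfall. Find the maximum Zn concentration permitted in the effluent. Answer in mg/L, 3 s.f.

810 L/s = 0.81 m³/s.
28.0 µg/L = 0.028 mg/L.
Mass balance: 0.11·7.75 = 0.81·Cₑ + 6.94·0.028.
Cₑ = (0.8525 − 0.1943) / 0.81 = 0.8126 mg/L.

0.813 mg/L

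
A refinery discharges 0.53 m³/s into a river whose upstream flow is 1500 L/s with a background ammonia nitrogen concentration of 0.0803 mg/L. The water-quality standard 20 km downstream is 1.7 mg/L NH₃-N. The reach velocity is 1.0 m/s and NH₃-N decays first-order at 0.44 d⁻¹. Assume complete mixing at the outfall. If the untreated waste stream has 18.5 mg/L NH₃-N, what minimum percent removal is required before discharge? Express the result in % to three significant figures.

1500 L/s = 1.5 m³/s.
Travel time to the compliance point: t = 2e+04/1.0 = 2e+04 s = 0.2315 d; decay factor exp(−0.44·0.2315) = 0.9032.
So the concentration just after mixing may be at most 1.7/0.9032 = 1.882 mg/L.
Mass balance: 1.882·2.03 = 0.53·Cₑ + 1.5·0.0803.
Cₑ = (3.821 − 0.1205) / 0.53 = 6.982 mg/L.
Required removal = 1 − 6.982/18.5 = 62.26 %.

62.3 %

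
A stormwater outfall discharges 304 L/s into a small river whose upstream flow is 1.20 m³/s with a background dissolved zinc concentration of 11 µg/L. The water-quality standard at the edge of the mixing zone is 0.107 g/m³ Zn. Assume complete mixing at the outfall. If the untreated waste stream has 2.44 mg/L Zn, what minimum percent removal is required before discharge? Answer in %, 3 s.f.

304 L/s = 0.304 m³/s.
11 µg/L = 0.011 mg/L.
Mass balance: 0.107·1.504 = 0.304·Cₑ + 1.2·0.011.
Cₑ = (0.1609 − 0.0132) / 0.304 = 0.4859 mg/L.
Required removal = 1 − 0.4859/2.44 = 80.08 %.

80.1 %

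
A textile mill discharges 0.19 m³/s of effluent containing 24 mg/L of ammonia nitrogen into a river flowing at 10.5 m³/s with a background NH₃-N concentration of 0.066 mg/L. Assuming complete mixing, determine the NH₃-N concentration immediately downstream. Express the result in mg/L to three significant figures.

0.491 mg/L

Flow-weighted mixing gives C = (0.19·24 + 10.5·0.066) / (0.19 + 10.5) = 5.253/10.69 = 0.4914 mg/L.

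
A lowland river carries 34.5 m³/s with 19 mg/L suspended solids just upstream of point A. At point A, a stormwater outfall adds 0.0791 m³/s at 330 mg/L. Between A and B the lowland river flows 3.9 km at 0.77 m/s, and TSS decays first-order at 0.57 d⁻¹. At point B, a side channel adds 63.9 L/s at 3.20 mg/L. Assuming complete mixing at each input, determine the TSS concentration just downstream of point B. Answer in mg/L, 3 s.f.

After input A: C = (34.5·19 + 0.0791·330) / 34.58 = 19.71 mg/L.
Over the 3.9 km reach to input B (t = 5065 s = 0.05862 d), decay gives C = 19.71·exp(−0.57·0.05862) = 19.06 mg/L.
63.9 L/s = 0.0639 m³/s.
After input B: C = (34.58·19.06 + 0.0639·3.2) / 34.64 = 19.03 mg/L.

19.0 mg/L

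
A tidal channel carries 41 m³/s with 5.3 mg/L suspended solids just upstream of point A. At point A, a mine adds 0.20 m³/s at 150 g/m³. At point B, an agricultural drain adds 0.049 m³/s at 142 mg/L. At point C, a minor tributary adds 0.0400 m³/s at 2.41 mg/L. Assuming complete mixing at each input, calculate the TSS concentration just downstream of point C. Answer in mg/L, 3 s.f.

6.16 mg/L

After input A: C = (41·5.3 + 0.2·150) / 41.2 = 6.002 mg/L.
After input B: C = (41.2·6.002 + 0.049·142) / 41.25 = 6.164 mg/L.
After input C: C = (41.25·6.164 + 0.04·2.41) / 41.29 = 6.16 mg/L.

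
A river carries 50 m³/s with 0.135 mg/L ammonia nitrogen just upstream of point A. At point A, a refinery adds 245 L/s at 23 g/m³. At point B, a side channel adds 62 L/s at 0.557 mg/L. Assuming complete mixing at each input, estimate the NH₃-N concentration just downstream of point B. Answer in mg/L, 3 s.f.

245 L/s = 0.245 m³/s.
After input A: C = (50·0.135 + 0.245·23) / 50.24 = 0.2465 mg/L.
62 L/s = 0.062 m³/s.
After input B: C = (50.24·0.2465 + 0.062·0.557) / 50.31 = 0.2469 mg/L.

0.247 mg/L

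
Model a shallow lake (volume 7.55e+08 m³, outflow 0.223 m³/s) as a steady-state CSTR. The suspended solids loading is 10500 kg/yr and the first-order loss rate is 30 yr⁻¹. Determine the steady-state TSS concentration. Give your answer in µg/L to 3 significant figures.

0.463 µg/L

Outflow Q = 0.223 m³/s × 3.156e+07 s/yr = 7.037e+06 m³/yr.
Steady-state CSTR mass balance: W = Q·C + k·V·C, so C = W/(Q + kV).
Q + kV = 7.037e+06 + 30·7.55e+08 = 2.266e+10 m³/yr.
C = 10500/2.266e+10 = 4.634e-07 kg/m³ = 0.0004634 mg/L = 0.4634 µg/L.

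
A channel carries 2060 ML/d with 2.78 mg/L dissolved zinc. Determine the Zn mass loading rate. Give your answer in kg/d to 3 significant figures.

5730 kg/d

2060 ML/d = 23.84 m³/s.
Mass flux = Q·C = 23.84 m³/s × 2.78 g/m³ = 66.28 g/s.
= 66.28 g/s × 86.4 = 5727 kg/d.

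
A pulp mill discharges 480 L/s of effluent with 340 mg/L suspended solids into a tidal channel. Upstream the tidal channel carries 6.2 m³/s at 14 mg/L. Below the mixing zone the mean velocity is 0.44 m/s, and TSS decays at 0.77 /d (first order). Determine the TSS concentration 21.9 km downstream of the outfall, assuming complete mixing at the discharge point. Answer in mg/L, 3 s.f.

480 L/s = 0.48 m³/s.
After complete mixing, C₀ = (0.48·340 + 6.2·14) / 6.68 = 37.43 mg/L.
Travel time t = 2.19e+04 m / 0.44 m/s = 4.977e+04 s = 0.5761 d.
C = 37.43·exp(−0.77·0.5761) = 37.43·0.6417 = 24.02 mg/L.

24.0 mg/L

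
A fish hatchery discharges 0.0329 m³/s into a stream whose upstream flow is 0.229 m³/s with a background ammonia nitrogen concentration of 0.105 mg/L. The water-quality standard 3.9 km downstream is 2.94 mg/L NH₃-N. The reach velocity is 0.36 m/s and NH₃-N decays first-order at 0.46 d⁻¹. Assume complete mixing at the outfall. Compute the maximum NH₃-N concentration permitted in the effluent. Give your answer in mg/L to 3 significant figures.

Travel time to the compliance point: t = 3900/0.36 = 1.083e+04 s = 0.1254 d; decay factor exp(−0.46·0.1254) = 0.944.
So the concentration just after mixing may be at most 2.94/0.944 = 3.115 mg/L.
Mass balance: 3.115·0.2619 = 0.0329·Cₑ + 0.229·0.105.
Cₑ = (0.8157 − 0.02405) / 0.0329 = 24.06 mg/L.

24.1 mg/L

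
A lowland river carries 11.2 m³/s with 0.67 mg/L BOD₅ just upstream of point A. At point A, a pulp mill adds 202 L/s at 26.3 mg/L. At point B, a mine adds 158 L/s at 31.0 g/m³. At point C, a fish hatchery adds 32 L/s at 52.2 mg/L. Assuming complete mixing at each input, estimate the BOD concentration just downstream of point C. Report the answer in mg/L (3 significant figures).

202 L/s = 0.202 m³/s.
After input A: C = (11.2·0.67 + 0.202·26.3) / 11.4 = 1.124 mg/L.
158 L/s = 0.158 m³/s.
After input B: C = (11.4·1.124 + 0.158·31) / 11.56 = 1.532 mg/L.
32 L/s = 0.032 m³/s.
After input C: C = (11.56·1.532 + 0.032·52.2) / 11.59 = 1.672 mg/L.

1.67 mg/L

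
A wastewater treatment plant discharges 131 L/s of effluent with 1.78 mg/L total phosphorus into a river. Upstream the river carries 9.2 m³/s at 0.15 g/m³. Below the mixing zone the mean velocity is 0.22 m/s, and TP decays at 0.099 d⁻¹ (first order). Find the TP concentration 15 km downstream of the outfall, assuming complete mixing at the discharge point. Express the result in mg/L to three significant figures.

131 L/s = 0.131 m³/s.
After complete mixing, C₀ = (0.131·1.78 + 9.2·0.15) / 9.331 = 0.1729 mg/L.
Travel time t = 1.5e+04 m / 0.22 m/s = 6.818e+04 s = 0.7891 d.
C = 0.1729·exp(−0.099·0.7891) = 0.1729·0.9248 = 0.1599 mg/L.

0.160 mg/L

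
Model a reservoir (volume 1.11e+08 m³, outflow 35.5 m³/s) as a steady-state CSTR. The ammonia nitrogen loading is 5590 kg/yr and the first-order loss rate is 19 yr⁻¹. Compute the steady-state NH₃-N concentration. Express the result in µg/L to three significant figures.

Outflow Q = 35.5 m³/s × 3.156e+07 s/yr = 1.12e+09 m³/yr.
Steady-state CSTR mass balance: W = Q·C + k·V·C, so C = W/(Q + kV).
Q + kV = 1.12e+09 + 19·1.11e+08 = 3.229e+09 m³/yr.
C = 5590/3.229e+09 = 1.731e-06 kg/m³ = 0.001731 mg/L = 1.731 µg/L.

1.73 µg/L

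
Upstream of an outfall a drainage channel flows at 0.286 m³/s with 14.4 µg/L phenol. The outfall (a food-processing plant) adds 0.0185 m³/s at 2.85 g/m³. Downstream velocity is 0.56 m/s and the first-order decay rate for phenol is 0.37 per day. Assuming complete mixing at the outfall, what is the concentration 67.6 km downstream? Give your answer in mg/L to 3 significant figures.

14.4 µg/L = 0.0144 mg/L.
After complete mixing, C₀ = (0.0185·2.85 + 0.286·0.0144) / 0.3045 = 0.1867 mg/L.
Travel time t = 6.76e+04 m / 0.56 m/s = 1.207e+05 s = 1.397 d.
C = 0.1867·exp(−0.37·1.397) = 0.1867·0.5963 = 0.1113 mg/L.

0.111 mg/L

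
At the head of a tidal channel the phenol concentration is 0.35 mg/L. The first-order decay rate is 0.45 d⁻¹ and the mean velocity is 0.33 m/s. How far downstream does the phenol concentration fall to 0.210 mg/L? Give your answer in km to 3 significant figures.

32.4 km

From C = C₀·e^(−kt), t = ln(C₀/C)/k = ln(0.35/0.210)/0.45 = 0.5108/0.45 = 1.135 d.
Distance = v·t = 0.33 m/s × 9.808e+04 s = 3.237e+04 m = 32.37 km.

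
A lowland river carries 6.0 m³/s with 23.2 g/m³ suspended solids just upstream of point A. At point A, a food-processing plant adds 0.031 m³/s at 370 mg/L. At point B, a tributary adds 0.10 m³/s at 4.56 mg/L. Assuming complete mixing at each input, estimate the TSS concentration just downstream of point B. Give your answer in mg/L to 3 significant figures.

After input A: C = (6·23.2 + 0.031·370) / 6.031 = 24.98 mg/L.
After input B: C = (6.031·24.98 + 0.1·4.56) / 6.131 = 24.65 mg/L.

24.6 mg/L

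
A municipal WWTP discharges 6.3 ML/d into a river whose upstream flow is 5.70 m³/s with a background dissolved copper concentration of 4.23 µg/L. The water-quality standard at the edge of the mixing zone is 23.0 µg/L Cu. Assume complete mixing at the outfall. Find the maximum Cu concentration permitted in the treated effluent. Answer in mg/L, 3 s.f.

1.49 mg/L

6.3 ML/d = 0.07292 m³/s.
4.23 µg/L = 0.00423 mg/L.
23.0 µg/L = 0.023 mg/L.
Mass balance: 0.023·5.773 = 0.07292·Cₑ + 5.7·0.00423.
Cₑ = (0.1328 − 0.02411) / 0.07292 = 1.49 mg/L.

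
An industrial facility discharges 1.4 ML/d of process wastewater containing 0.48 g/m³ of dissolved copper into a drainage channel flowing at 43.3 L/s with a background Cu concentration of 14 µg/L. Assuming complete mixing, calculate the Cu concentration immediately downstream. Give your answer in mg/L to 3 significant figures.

1.4 ML/d = 0.0162 m³/s.
43.3 L/s = 0.0433 m³/s.
14 µg/L = 0.014 mg/L.
Flow-weighted mixing gives C = (0.0162·0.48 + 0.0433·0.014) / (0.0162 + 0.0433) = 0.008384/0.0595 = 0.1409 mg/L.

0.141 mg/L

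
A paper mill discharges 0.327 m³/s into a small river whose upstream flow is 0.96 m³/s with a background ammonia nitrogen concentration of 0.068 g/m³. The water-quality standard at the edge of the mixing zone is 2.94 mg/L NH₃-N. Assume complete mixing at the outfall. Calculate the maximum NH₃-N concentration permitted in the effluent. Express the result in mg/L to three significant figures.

11.4 mg/L

Mass balance: 2.94·1.287 = 0.327·Cₑ + 0.96·0.068.
Cₑ = (3.784 − 0.06528) / 0.327 = 11.37 mg/L.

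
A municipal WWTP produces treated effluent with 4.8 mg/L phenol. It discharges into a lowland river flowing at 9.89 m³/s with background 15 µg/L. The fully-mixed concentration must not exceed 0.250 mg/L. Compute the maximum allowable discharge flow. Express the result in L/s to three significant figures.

511 L/s

15 µg/L = 0.015 mg/L.
Mass balance at complete mixing: C_std·(Q_w + Q_r) = Q_w·C_e + Q_r·C_b.
Rearranging, Q_w = Q_r·(C_std − C_b)/(C_e − C_std) = 9.89·(0.25 − 0.015) / (4.8 − 0.25) = 0.5108 m³/s.
= 510.8 L/s.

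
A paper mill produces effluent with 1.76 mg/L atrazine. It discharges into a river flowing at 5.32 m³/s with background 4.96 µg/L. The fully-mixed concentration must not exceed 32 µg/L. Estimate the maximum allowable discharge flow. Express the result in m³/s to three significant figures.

4.96 µg/L = 0.00496 mg/L.
32 µg/L = 0.032 mg/L.
Mass balance at complete mixing: C_std·(Q_w + Q_r) = Q_w·C_e + Q_r·C_b.
Rearranging, Q_w = Q_r·(C_std − C_b)/(C_e − C_std) = 5.32·(0.032 − 0.00496) / (1.76 − 0.032) = 0.08325 m³/s.

0.0832 m³/s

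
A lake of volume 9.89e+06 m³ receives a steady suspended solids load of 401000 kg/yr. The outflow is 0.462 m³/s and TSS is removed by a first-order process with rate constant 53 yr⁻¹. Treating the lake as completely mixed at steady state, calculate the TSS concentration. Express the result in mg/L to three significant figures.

Outflow Q = 0.462 m³/s × 3.156e+07 s/yr = 1.458e+07 m³/yr.
Steady-state CSTR mass balance: W = Q·C + k·V·C, so C = W/(Q + kV).
Q + kV = 1.458e+07 + 53·9.89e+06 = 5.387e+08 m³/yr.
C = 401000/5.387e+08 = 0.0007443 kg/m³ = 0.7443 mg/L.

0.744 mg/L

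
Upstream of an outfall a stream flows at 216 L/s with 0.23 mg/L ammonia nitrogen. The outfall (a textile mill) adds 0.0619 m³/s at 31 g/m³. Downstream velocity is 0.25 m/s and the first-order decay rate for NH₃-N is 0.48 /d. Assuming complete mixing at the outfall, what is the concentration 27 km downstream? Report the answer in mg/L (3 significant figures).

3.89 mg/L

216 L/s = 0.216 m³/s.
After complete mixing, C₀ = (0.0619·31 + 0.216·0.23) / 0.2779 = 7.084 mg/L.
Travel time t = 2.7e+04 m / 0.25 m/s = 1.08e+05 s = 1.25 d.
C = 7.084·exp(−0.48·1.25) = 7.084·0.5488 = 3.888 mg/L.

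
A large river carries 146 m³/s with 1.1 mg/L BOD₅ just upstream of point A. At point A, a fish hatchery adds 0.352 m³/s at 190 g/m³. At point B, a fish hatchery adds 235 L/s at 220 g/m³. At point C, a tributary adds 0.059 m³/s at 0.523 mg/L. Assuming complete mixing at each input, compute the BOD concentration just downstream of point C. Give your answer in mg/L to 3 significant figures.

1.90 mg/L

After input A: C = (146·1.1 + 0.352·190) / 146.4 = 1.554 mg/L.
235 L/s = 0.235 m³/s.
After input B: C = (146.4·1.554 + 0.235·220) / 146.6 = 1.905 mg/L.
After input C: C = (146.6·1.905 + 0.059·0.523) / 146.6 = 1.904 mg/L.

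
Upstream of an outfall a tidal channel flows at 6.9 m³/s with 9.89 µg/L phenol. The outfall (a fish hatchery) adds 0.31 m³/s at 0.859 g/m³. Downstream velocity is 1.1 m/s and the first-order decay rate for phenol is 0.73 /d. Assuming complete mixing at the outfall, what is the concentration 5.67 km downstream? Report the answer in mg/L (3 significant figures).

0.0444 mg/L

9.89 µg/L = 0.00989 mg/L.
After complete mixing, C₀ = (0.31·0.859 + 6.9·0.00989) / 7.21 = 0.0464 mg/L.
Travel time t = 5670 m / 1.1 m/s = 5155 s = 0.05966 d.
C = 0.0464·exp(−0.73·0.05966) = 0.0464·0.9574 = 0.04442 mg/L.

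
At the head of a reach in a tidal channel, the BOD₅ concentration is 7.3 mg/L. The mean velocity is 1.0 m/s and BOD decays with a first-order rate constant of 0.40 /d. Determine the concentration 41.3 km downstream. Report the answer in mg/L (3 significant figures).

Travel time t = 41.3 km / 1.0 m/s = 4.13e+04/1.0 = 4.13e+04 s = 0.478 d.
First-order decay: C = 7.3·exp(−0.40·0.478) = 7.3·0.826 = 6.03 mg/L.

6.03 mg/L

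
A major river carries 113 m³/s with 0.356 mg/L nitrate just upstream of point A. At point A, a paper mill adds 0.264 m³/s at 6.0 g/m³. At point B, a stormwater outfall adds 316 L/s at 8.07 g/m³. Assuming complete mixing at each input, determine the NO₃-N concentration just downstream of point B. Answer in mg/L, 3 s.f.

After input A: C = (113·0.356 + 0.264·6) / 113.3 = 0.3692 mg/L.
316 L/s = 0.316 m³/s.
After input B: C = (113.3·0.3692 + 0.316·8.07) / 113.6 = 0.3906 mg/L.

0.391 mg/L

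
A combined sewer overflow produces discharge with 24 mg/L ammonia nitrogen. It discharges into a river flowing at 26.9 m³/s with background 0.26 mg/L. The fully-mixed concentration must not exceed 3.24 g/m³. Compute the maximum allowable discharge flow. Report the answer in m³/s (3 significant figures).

Mass balance at complete mixing: C_std·(Q_w + Q_r) = Q_w·C_e + Q_r·C_b.
Rearranging, Q_w = Q_r·(C_std − C_b)/(C_e − C_std) = 26.9·(3.24 − 0.26) / (24 − 3.24) = 3.861 m³/s.

3.86 m³/s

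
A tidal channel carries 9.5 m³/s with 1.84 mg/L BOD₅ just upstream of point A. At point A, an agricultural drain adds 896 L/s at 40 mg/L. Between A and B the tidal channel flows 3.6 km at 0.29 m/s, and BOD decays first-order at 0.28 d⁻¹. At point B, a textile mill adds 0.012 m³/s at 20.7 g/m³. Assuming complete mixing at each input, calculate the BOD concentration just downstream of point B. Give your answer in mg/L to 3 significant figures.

896 L/s = 0.896 m³/s.
After input A: C = (9.5·1.84 + 0.896·40) / 10.4 = 5.129 mg/L.
Over the 3.6 km reach to input B (t = 1.241e+04 s = 0.1437 d), decay gives C = 5.129·exp(−0.28·0.1437) = 4.927 mg/L.
After input B: C = (10.4·4.927 + 0.012·20.7) / 10.41 = 4.945 mg/L.

4.94 mg/L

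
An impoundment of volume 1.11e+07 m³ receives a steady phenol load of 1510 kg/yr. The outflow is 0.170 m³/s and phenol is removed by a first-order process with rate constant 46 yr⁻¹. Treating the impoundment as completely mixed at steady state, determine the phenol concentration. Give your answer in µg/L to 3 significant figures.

Outflow Q = 0.170 m³/s × 3.156e+07 s/yr = 5.365e+06 m³/yr.
Steady-state CSTR mass balance: W = Q·C + k·V·C, so C = W/(Q + kV).
Q + kV = 5.365e+06 + 46·1.11e+07 = 5.16e+08 m³/yr.
C = 1510/5.16e+08 = 2.927e-06 kg/m³ = 0.002927 mg/L = 2.927 µg/L.

2.93 µg/L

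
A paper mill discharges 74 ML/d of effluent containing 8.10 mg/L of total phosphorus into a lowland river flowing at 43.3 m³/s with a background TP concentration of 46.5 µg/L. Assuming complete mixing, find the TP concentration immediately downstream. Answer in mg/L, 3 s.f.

0.203 mg/L

74 ML/d = 0.8565 m³/s.
46.5 µg/L = 0.0465 mg/L.
Flow-weighted mixing gives C = (0.8565·8.1 + 43.3·0.0465) / (0.8565 + 43.3) = 8.951/44.16 = 0.2027 mg/L.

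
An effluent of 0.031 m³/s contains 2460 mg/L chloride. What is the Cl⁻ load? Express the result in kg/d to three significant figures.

6590 kg/d

Mass flux = Q·C = 0.031 m³/s × 2460 g/m³ = 76.26 g/s.
= 76.26 g/s × 86.4 = 6589 kg/d.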